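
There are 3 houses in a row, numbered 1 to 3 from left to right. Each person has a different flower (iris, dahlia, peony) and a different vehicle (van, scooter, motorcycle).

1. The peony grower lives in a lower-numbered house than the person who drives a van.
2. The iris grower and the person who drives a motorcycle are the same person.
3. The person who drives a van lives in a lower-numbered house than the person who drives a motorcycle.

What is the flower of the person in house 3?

iris

Clue 3 places the person who drives a van in house 2.
Clue 3 places the person who drives a motorcycle in house 3.
That leaves scooter as the vehicle for house 1.
Clue 1 places the peony grower in house 1.
From clue 2, the iris grower must be in house 3.
So house 2 gets dahlia for flower.
So: house 1 = peony/scooter, house 2 = dahlia/van, house 3 = iris/motorcycle.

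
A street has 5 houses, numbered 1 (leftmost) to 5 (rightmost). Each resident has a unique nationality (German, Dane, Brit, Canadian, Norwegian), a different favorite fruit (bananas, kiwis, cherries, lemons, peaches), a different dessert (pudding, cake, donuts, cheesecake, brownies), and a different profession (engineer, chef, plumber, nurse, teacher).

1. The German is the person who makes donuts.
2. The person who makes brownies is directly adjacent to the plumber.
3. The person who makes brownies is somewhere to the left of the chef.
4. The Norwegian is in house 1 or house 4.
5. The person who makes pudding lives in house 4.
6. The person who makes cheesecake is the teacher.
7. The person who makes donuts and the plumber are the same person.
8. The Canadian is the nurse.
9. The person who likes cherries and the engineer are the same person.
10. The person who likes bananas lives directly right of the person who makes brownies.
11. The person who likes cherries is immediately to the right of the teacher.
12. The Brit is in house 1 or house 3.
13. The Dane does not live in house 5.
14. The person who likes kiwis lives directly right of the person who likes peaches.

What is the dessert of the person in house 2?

Clue 5 places the person who makes pudding in house 4.
That leaves cake as the dessert for house 5.
House 5 nationality: only Canadian fits.
The nurse is in house 5 (clue 8).
The Brit is narrowed to house 1 or 3; consider each.
Placing it in house 3 leads to a contradiction, so it's in house 1.
House 4's nationality must be Norwegian (nothing else left).
The only profession still possible for house 1 is teacher.
Clue 6 places the person who makes cheesecake in house 1.
Clue 11 places the person who likes cherries in house 2.
From clue 9, the engineer must be in house 2.
House 1's favorite fruit must be lemons (nothing else left).
So house 5 gets kiwis for favorite fruit.
That leaves plumber as the profession for house 3.
So house 4 gets chef for profession.
The person who makes brownies is in house 2 (clue 2).
From clue 7, the person who makes donuts must be in house 3.
Clue 10 places the person who likes bananas in house 3.
Clue 14 places the person who likes peaches in house 4.
Clue 1: the German is in house 3.
That leaves Dane as the nationality for house 2.
So: house 1 = Brit/lemons/cheesecake/teacher, house 2 = Dane/cherries/brownies/engineer, house 3 = German/bananas/donuts/plumber, house 4 = Norwegian/peaches/pudding/chef, house 5 = Canadian/kiwis/cake/nurse.

brownies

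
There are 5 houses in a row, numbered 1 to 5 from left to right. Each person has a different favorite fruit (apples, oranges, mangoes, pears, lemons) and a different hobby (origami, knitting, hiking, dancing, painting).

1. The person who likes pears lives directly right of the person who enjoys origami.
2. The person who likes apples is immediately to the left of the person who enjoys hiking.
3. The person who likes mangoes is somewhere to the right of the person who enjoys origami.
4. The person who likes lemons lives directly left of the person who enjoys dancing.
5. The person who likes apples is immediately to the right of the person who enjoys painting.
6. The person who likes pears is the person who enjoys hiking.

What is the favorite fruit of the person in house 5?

mangoes

The person who likes apples is narrowed to house 2 or 3 or 4; consider each.
Placing it in house 3 and house 4 leads to a contradiction, so it's in house 2.
Clue 2 places the person who enjoys hiking in house 3.
Clue 5 places the person who enjoys painting in house 1.
Clue 6 places the person who likes pears in house 3.
By clue 1, the person who enjoys origami is in house 2.
The only hobby still possible for house 4 is knitting.
House 5 hobby: only dancing fits.
The person who likes lemons is in house 4 (clue 4).
That leaves oranges as the favorite fruit for house 1.
That leaves mangoes as the favorite fruit for house 5.
So: house 1 = oranges/painting, house 2 = apples/origami, house 3 = pears/hiking, house 4 = lemons/knitting, house 5 = mangoes/dancing.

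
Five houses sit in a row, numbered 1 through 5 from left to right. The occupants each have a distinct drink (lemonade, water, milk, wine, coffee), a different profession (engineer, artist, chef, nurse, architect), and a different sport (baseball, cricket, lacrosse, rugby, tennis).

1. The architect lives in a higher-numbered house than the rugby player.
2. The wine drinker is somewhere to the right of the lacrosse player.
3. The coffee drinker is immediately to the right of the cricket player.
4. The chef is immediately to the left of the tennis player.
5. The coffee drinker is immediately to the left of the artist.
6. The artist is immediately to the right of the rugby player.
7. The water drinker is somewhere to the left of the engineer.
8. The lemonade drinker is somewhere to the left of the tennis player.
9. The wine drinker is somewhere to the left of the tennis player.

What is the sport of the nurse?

cricket

House 5 drink: only milk fits.
So house 1 gets nurse for profession.
The coffee drinker is narrowed to house 2 or 3 or 4; consider each.
Placing it in house 3 and house 4 leads to a contradiction, so it's in house 2.
Clue 3: the cricket player is in house 1.
By clue 5, the artist is in house 3.
Clue 6: the rugby player is in house 2.
By clue 2, the wine drinker is in house 4.
From clue 9, the tennis player must be in house 5.
House 3's sport must be lacrosse (nothing else left).
That leaves baseball as the sport for house 4.
From clue 4, the chef must be in house 4.
So house 2 gets engineer for profession.
That leaves architect as the profession for house 5.
Clue 7 places the water drinker in house 1.
The only drink still possible for house 3 is lemonade.
So: house 1 = water/nurse/cricket, house 2 = coffee/engineer/rugby, house 3 = lemonade/artist/lacrosse, house 4 = wine/chef/baseball, house 5 = milk/architect/tennis.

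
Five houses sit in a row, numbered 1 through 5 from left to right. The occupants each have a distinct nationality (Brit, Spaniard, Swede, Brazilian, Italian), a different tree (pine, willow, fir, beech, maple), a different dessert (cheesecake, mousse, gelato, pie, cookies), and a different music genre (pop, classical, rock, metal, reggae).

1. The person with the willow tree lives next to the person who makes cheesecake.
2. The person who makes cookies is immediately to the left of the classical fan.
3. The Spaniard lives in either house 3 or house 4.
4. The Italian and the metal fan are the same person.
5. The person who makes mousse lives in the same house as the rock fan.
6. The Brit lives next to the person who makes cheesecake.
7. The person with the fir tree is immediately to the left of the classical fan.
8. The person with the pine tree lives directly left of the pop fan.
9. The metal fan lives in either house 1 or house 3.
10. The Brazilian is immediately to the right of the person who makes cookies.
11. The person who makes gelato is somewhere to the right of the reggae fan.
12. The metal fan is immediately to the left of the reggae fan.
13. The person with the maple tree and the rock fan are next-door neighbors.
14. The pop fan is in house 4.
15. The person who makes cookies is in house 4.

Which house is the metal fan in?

1

The pop fan is in house 4 (clue 14).
From clue 15, the person who makes cookies must be in house 4.
House 2's music genre must be reggae (nothing else left).
The classical fan is in house 5 (clue 2).
Clue 7: the person with the fir tree is in house 4.
By clue 8, the person with the pine tree is in house 3.
By clue 10, the Brazilian is in house 5.
Clue 12 places the metal fan in house 1.
The only tree still possible for house 2 is maple.
House 5 tree: only beech fits.
House 3 music genre: only rock fits.
By clue 1, the person who makes cheesecake is in house 2.
Clue 4: the Italian is in house 1.
By clue 5, the person who makes mousse is in house 3.
House 2's nationality must be Swede (nothing else left).
House 4's nationality must be Spaniard (nothing else left).
So house 1 gets willow for tree.
The only dessert still possible for house 1 is pie.
House 5's dessert must be gelato (nothing else left).
House 3 nationality: only Brit fits.
So: house 1 = Italian/willow/pie/metal, house 2 = Swede/maple/cheesecake/reggae, house 3 = Brit/pine/mousse/rock, house 4 = Spaniard/fir/cookies/pop, house 5 = Brazilian/beech/gelato/classical.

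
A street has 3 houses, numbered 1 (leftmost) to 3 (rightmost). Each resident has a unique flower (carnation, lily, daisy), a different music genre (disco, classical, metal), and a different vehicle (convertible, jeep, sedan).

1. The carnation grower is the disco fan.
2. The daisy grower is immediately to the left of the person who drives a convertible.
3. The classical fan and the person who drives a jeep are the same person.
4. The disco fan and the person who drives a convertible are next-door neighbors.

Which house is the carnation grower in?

The daisy grower is narrowed to house 1 or 2; consider each.
Placing it in house 2 leads to a contradiction, so it's in house 1.
By clue 2, the person who drives a convertible is in house 2.
Clue 1 places the carnation grower in house 3.
By clue 1, the disco fan is in house 3.
So house 2 gets lily for flower.
That leaves classical as the music genre for house 1.
House 2's music genre must be metal (nothing else left).
From clue 3, the person who drives a jeep must be in house 1.
House 3's vehicle must be sedan (nothing else left).
So: house 1 = daisy/classical/jeep, house 2 = lily/metal/convertible, house 3 = carnation/disco/sedan.

3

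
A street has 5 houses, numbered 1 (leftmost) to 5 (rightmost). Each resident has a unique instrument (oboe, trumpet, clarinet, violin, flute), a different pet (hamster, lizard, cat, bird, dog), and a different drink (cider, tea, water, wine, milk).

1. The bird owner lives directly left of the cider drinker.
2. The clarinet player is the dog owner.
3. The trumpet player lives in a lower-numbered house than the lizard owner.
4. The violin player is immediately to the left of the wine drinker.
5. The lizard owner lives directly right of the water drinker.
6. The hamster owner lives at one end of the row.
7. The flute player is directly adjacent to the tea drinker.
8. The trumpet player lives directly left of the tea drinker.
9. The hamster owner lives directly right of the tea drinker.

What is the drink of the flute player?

wine

Clue 9: the hamster owner is in house 5.
The tea drinker is in house 4 (clue 9).
By clue 8, the trumpet player is in house 3.
House 5's instrument must be flute (nothing else left).
The lizard owner is in house 4 (clue 3).
From clue 5, the water drinker must be in house 3.
House 3 pet: only cat fits.
The only drink still possible for house 1 is milk.
Clue 1: the bird owner is in house 1.
Clue 1 places the cider drinker in house 2.
The only pet still possible for house 2 is dog.
That leaves wine as the drink for house 5.
From clue 2, the clarinet player must be in house 2.
The violin player is in house 4 (clue 4).
The only instrument still possible for house 1 is oboe.
So: house 1 = oboe/bird/milk, house 2 = clarinet/dog/cider, house 3 = trumpet/cat/water, house 4 = violin/lizard/tea, house 5 = flute/hamster/wine.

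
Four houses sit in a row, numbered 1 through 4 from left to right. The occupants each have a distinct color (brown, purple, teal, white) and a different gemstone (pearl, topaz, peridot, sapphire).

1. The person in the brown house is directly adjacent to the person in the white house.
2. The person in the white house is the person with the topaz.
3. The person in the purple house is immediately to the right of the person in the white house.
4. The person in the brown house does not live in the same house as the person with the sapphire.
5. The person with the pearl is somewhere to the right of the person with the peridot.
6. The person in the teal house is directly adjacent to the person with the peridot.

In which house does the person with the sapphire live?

1

The person in the purple house is narrowed to house 2 or 3 or 4; consider each.
Placing it in house 2 and house 3 leads to a contradiction, so it's in house 4.
By clue 3, the person in the white house is in house 3.
Clue 1: the person in the brown house is in house 2.
The person with the topaz is in house 3 (clue 2).
House 1 color: only teal fits.
From clue 6, the person with the peridot must be in house 2.
House 1's gemstone must be sapphire (nothing else left).
So house 4 gets pearl for gemstone.
So: house 1 = teal/sapphire, house 2 = brown/peridot, house 3 = white/topaz, house 4 = purple/pearl.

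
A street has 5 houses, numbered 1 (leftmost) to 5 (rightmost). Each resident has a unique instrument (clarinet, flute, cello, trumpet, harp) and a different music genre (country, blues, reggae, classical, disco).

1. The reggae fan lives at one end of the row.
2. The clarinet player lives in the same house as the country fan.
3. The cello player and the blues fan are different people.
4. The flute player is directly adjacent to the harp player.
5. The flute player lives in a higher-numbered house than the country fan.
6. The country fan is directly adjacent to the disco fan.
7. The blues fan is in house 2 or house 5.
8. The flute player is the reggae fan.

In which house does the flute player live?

By clue 8, the flute player is in house 5.
By clue 8, the reggae fan is in house 5.
From clue 4, the harp player must be in house 4.
The only music genre still possible for house 2 is blues.
By clue 6, the country fan is in house 3.
From clue 6, the disco fan must be in house 4.
House 2 instrument: only trumpet fits.
House 1's music genre must be classical (nothing else left).
By clue 2, the clarinet player is in house 3.
So house 1 gets cello for instrument.
So: house 1 = cello/classical, house 2 = trumpet/blues, house 3 = clarinet/country, house 4 = harp/disco, house 5 = flute/reggae.

5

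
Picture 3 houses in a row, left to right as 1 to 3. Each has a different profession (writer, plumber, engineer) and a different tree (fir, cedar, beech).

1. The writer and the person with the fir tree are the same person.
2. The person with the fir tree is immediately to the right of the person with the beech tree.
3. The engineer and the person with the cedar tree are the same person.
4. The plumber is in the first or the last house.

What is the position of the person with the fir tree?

The plumber is narrowed to house 1 or 3; consider each.
Placing it in house 3 leads to a contradiction, so it's in house 1.
House 1's tree must be beech (nothing else left).
By clue 2, the person with the fir tree is in house 2.
House 3's tree must be cedar (nothing else left).
Clue 1: the writer is in house 2.
Clue 3 places the engineer in house 3.
So: house 1 = plumber/beech, house 2 = writer/fir, house 3 = engineer/cedar.

2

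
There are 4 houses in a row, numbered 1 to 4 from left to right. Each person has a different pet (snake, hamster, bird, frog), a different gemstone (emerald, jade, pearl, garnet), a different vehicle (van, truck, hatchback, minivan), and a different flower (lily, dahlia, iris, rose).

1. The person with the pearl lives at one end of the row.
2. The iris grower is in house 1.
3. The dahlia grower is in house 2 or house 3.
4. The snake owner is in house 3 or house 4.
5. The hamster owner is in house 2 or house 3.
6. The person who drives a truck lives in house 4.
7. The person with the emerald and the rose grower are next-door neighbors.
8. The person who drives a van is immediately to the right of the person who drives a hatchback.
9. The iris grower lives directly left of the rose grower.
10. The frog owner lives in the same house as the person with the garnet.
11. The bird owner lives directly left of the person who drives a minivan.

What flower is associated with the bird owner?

rose

From clue 2, the iris grower must be in house 1.
The person who drives a truck is in house 4 (clue 6).
From clue 9, the rose grower must be in house 2.
That leaves hatchback as the vehicle for house 1.
The only flower still possible for house 4 is lily.
The person who drives a van is in house 2 (clue 8).
House 3 vehicle: only minivan fits.
House 3 flower: only dahlia fits.
Clue 11: the bird owner is in house 2.
That leaves frog as the pet for house 1.
House 4's pet must be snake (nothing else left).
Clue 10 places the person with the garnet in house 1.
House 3's pet must be hamster (nothing else left).
So house 2 gets jade for gemstone.
So house 3 gets emerald for gemstone.
So house 4 gets pearl for gemstone.
So: house 1 = frog/garnet/hatchback/iris, house 2 = bird/jade/van/rose, house 3 = hamster/emerald/minivan/dahlia, house 4 = snake/pearl/truck/lily.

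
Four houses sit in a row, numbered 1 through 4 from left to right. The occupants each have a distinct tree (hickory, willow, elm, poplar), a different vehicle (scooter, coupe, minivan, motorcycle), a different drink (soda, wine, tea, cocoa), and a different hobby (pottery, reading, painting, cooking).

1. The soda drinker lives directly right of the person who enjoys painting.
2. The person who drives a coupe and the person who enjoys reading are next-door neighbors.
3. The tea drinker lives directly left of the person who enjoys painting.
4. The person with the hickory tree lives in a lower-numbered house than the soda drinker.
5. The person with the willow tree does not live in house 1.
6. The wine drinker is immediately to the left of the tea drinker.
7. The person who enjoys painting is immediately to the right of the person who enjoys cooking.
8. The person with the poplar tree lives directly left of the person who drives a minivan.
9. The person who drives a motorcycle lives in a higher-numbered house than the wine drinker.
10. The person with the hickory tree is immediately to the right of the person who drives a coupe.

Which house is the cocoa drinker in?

From clue 6, the wine drinker must be in house 1.
Clue 6 places the tea drinker in house 2.
Clue 3 places the person who enjoys painting in house 3.
By clue 7, the person who enjoys cooking is in house 2.
That leaves pottery as the hobby for house 4.
The soda drinker is in house 4 (clue 1).
The person who drives a coupe is in house 2 (clue 2).
Clue 10 places the person with the hickory tree in house 3.
The only vehicle still possible for house 1 is scooter.
That leaves cocoa as the drink for house 3.
The only hobby still possible for house 1 is reading.
Clue 8 places the person with the poplar tree in house 2.
Clue 8 places the person who drives a minivan in house 3.
House 1's tree must be elm (nothing else left).
House 4 tree: only willow fits.
House 4 vehicle: only motorcycle fits.
So: house 1 = elm/scooter/wine/reading, house 2 = poplar/coupe/tea/cooking, house 3 = hickory/minivan/cocoa/painting, house 4 = willow/motorcycle/soda/pottery.

3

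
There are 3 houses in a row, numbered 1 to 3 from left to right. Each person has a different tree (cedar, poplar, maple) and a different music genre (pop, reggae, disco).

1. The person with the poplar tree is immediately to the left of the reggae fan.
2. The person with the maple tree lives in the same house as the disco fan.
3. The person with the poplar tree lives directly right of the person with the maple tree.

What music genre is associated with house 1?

disco

By clue 3, the person with the poplar tree is in house 2.
From clue 3, the person with the maple tree must be in house 1.
So house 3 gets cedar for tree.
The reggae fan is in house 3 (clue 1).
By clue 2, the disco fan is in house 1.
The only music genre still possible for house 2 is pop.
So: house 1 = maple/disco, house 2 = poplar/pop, house 3 = cedar/reggae.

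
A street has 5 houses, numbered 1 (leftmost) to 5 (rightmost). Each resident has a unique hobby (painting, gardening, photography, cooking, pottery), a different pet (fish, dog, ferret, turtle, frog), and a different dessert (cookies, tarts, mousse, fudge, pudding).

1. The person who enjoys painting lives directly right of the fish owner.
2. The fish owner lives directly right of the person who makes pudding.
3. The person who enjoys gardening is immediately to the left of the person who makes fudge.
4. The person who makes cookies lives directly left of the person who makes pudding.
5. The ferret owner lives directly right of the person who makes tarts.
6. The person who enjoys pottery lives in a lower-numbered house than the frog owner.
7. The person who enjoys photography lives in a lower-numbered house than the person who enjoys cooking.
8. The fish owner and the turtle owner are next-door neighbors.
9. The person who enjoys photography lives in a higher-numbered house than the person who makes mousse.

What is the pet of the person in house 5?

House 5's dessert must be fudge (nothing else left).
The person who enjoys gardening is in house 4 (clue 3).
House 1's hobby must be pottery (nothing else left).
So house 2 gets photography for hobby.
House 1's pet must be dog (nothing else left).
That leaves tarts as the dessert for house 4.
The person who enjoys painting is in house 5 (clue 1).
By clue 1, the fish owner is in house 4.
Clue 2: the person who makes pudding is in house 3.
Clue 4 places the person who makes cookies in house 2.
Clue 5 places the ferret owner in house 5.
Clue 9 places the person who makes mousse in house 1.
House 3 hobby: only cooking fits.
That leaves frog as the pet for house 2.
House 3's pet must be turtle (nothing else left).
So: house 1 = pottery/dog/mousse, house 2 = photography/frog/cookies, house 3 = cooking/turtle/pudding, house 4 = gardening/fish/tarts, house 5 = painting/ferret/fudge.

ferret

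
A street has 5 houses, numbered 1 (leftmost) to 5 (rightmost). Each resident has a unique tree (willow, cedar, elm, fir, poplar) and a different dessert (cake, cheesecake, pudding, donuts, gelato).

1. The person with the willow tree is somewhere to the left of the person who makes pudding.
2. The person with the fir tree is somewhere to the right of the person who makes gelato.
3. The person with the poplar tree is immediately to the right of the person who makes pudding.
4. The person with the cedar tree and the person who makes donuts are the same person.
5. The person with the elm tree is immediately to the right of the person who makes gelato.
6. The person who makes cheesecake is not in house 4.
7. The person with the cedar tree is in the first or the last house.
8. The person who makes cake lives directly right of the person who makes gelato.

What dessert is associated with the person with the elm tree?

cake

The person with the cedar tree is narrowed to house 1 or 5; consider each.
Placing it in house 5 leads to a contradiction, so it's in house 1.
From clue 4, the person who makes donuts must be in house 1.
That leaves willow as the tree for house 2.
The person with the poplar tree is narrowed to house 4 or 5; consider each.
Placing it in house 4 leads to a contradiction, so it's in house 5.
Clue 3: the person who makes pudding is in house 4.
By clue 8, the person who makes cake is in house 3.
Clue 8: the person who makes gelato is in house 2.
So house 5 gets cheesecake for dessert.
From clue 5, the person with the elm tree must be in house 3.
House 4's tree must be fir (nothing else left).
So: house 1 = cedar/donuts, house 2 = willow/gelato, house 3 = elm/cake, house 4 = fir/pudding, house 5 = poplar/cheesecake.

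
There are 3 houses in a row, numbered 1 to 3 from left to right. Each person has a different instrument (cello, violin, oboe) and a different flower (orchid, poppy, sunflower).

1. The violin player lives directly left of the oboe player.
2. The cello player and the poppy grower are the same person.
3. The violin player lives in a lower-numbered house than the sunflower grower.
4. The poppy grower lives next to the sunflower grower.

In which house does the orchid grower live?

The oboe player is narrowed to house 2 or 3; consider each.
Placing it in house 3 leads to a contradiction, so it's in house 2.
By clue 1, the violin player is in house 1.
The only instrument still possible for house 3 is cello.
By clue 2, the poppy grower is in house 3.
The sunflower grower is in house 2 (clue 4).
The only flower still possible for house 1 is orchid.
So: house 1 = violin/orchid, house 2 = oboe/sunflower, house 3 = cello/poppy.

1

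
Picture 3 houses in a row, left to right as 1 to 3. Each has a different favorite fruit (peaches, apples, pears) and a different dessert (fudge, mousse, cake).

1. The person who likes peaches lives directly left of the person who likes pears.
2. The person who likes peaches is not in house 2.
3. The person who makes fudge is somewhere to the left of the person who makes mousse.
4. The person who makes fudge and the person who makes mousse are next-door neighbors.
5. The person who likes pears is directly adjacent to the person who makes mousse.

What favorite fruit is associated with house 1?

Clue 2 places the person who likes peaches in house 1.
The person who likes pears is in house 2 (clue 1).
Clue 5 places the person who makes mousse in house 3.
So house 3 gets apples for favorite fruit.
From clue 4, the person who makes fudge must be in house 2.
That leaves cake as the dessert for house 1.
So: house 1 = peaches/cake, house 2 = pears/fudge, house 3 = apples/mousse.

peaches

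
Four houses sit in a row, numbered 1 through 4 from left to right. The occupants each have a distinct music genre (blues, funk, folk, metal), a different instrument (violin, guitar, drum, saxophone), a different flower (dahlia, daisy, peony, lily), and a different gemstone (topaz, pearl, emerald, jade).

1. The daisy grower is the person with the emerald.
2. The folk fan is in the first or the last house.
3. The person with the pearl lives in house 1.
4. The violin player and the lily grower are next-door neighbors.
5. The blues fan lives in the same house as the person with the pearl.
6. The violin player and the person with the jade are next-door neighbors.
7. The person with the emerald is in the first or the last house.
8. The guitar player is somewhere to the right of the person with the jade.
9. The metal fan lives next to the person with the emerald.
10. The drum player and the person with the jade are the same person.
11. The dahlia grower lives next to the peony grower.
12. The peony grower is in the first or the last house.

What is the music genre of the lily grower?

The person with the pearl is in house 1 (clue 3).
Clue 5 places the blues fan in house 1.
The only music genre still possible for house 4 is folk.
House 4's gemstone must be emerald (nothing else left).
From clue 1, the daisy grower must be in house 4.
The metal fan is in house 3 (clue 9).
So house 2 gets funk for music genre.
The only flower still possible for house 1 is peony.
By clue 11, the dahlia grower is in house 2.
House 3 flower: only lily fits.
By clue 6, the person with the jade is in house 3.
From clue 8, the guitar player must be in house 4.
From clue 10, the drum player must be in house 3.
House 1's instrument must be saxophone (nothing else left).
House 2's instrument must be violin (nothing else left).
House 2 gemstone: only topaz fits.
So: house 1 = blues/saxophone/peony/pearl, house 2 = funk/violin/dahlia/topaz, house 3 = metal/drum/lily/jade, house 4 = folk/guitar/daisy/emerald.

metal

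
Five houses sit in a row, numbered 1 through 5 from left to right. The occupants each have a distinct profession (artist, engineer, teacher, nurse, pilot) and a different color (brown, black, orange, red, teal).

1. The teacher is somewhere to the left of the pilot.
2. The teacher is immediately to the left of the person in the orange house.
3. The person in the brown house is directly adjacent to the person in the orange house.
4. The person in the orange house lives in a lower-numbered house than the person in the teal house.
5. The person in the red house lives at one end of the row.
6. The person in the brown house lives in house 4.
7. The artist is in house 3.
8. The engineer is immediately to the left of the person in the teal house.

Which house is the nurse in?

1

Clue 6: the person in the brown house is in house 4.
From clue 7, the artist must be in house 3.
From clue 3, the person in the orange house must be in house 3.
Clue 4: the person in the teal house is in house 5.
Clue 8 places the engineer in house 4.
That leaves black as the color for house 2.
Clue 2: the teacher is in house 2.
The only profession still possible for house 1 is nurse.
The only profession still possible for house 5 is pilot.
House 1 color: only red fits.
So: house 1 = nurse/red, house 2 = teacher/black, house 3 = artist/orange, house 4 = engineer/brown, house 5 = pilot/teal.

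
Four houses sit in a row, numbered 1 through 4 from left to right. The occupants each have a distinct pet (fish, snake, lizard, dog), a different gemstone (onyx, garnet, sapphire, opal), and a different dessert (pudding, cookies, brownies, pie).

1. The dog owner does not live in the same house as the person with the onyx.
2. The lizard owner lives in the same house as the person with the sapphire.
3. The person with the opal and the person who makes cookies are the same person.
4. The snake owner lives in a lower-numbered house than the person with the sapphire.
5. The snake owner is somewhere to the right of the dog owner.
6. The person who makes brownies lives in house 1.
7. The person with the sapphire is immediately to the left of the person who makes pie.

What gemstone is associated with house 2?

Clue 6: the person who makes brownies is in house 1.
By clue 4, the snake owner is in house 2.
Clue 4 places the person with the sapphire in house 3.
From clue 5, the dog owner must be in house 1.
The person who makes pie is in house 4 (clue 7).
The only pet still possible for house 3 is lizard.
House 4's pet must be fish (nothing else left).
The person with the opal is in house 2 (clue 3).
Clue 3: the person who makes cookies is in house 2.
House 1's gemstone must be garnet (nothing else left).
House 4's gemstone must be onyx (nothing else left).
House 3's dessert must be pudding (nothing else left).
So: house 1 = dog/garnet/brownies, house 2 = snake/opal/cookies, house 3 = lizard/sapphire/pudding, house 4 = fish/onyx/pie.

opal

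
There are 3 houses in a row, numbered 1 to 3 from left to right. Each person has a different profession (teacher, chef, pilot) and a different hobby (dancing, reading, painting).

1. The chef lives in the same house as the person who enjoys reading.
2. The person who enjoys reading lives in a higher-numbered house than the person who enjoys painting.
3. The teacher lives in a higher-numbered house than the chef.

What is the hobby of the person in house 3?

dancing

The chef is in house 2 (clue 1).
The person who enjoys reading is in house 2 (clue 1).
From clue 2, the person who enjoys painting must be in house 1.
From clue 3, the teacher must be in house 3.
That leaves pilot as the profession for house 1.
House 3 hobby: only dancing fits.
So: house 1 = pilot/painting, house 2 = chef/reading, house 3 = teacher/dancing.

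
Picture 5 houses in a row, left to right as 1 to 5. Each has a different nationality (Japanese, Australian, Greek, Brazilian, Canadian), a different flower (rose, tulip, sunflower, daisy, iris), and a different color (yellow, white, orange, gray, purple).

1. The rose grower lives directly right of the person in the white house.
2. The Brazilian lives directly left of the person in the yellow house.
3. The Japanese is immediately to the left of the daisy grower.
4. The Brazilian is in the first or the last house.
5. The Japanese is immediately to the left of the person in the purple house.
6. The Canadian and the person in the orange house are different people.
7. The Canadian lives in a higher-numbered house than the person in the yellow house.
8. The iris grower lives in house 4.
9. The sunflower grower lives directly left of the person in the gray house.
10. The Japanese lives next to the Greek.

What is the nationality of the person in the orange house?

Clue 4 places the Brazilian in house 1.
Clue 8: the iris grower is in house 4.
By clue 2, the person in the yellow house is in house 2.
The only flower still possible for house 1 is tulip.
The Greek is narrowed to house 3 or 5; consider each.
Placing it in house 5 leads to a contradiction, so it's in house 3.
The Canadian is narrowed to house 4 or 5; consider each.
Placing it in house 4 leads to a contradiction, so it's in house 5.
House 5 color: only purple fits.
The Japanese is in house 4 (clue 5).
So house 2 gets Australian for nationality.
Clue 3 places the daisy grower in house 5.
House 3's flower must be sunflower (nothing else left).
By clue 1, the person in the white house is in house 1.
By clue 9, the person in the gray house is in house 4.
The only flower still possible for house 2 is rose.
The only color still possible for house 3 is orange.
So: house 1 = Brazilian/tulip/white, house 2 = Australian/rose/yellow, house 3 = Greek/sunflower/orange, house 4 = Japanese/iris/gray, house 5 = Canadian/daisy/purple.

Greek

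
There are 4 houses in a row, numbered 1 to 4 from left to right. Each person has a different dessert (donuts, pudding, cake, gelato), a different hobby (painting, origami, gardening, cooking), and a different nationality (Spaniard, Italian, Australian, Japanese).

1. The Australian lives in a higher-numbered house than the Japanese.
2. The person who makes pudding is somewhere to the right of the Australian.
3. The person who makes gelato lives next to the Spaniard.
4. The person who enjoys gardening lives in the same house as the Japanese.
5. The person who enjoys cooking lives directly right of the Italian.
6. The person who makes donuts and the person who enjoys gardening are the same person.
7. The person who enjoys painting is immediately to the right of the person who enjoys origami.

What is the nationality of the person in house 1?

Japanese

House 4's nationality must be Spaniard (nothing else left).
The person who makes gelato is in house 3 (clue 3).
House 4 dessert: only pudding fits.
The person who makes cake is narrowed to house 1 or 2; consider each.
Placing it in house 1 leads to a contradiction, so it's in house 2.
House 1 dessert: only donuts fits.
Clue 6: the person who enjoys gardening is in house 1.
The Japanese is in house 1 (clue 4).
So house 2 gets origami for hobby.
Clue 7: the person who enjoys painting is in house 3.
House 4 hobby: only cooking fits.
The Italian is in house 3 (clue 5).
The only nationality still possible for house 2 is Australian.
So: house 1 = donuts/gardening/Japanese, house 2 = cake/origami/Australian, house 3 = gelato/painting/Italian, house 4 = pudding/cooking/Spaniard.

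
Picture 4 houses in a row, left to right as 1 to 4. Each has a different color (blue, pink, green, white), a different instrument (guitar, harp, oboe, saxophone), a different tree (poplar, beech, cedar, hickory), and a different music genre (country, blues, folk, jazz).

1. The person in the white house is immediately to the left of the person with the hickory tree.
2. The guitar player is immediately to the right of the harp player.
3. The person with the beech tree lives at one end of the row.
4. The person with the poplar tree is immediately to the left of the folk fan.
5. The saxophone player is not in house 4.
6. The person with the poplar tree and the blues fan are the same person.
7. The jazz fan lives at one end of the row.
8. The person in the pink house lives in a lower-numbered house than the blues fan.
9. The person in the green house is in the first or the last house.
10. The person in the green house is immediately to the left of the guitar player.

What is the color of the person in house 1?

green

Clue 10: the person in the green house is in house 1.
Clue 10 places the guitar player in house 2.
That leaves blue as the color for house 4.
House 4 instrument: only oboe fits.
Clue 2: the harp player is in house 1.
The blues fan is in house 3 (clue 8).
So house 2 gets pink for color.
House 3's color must be white (nothing else left).
That leaves saxophone as the instrument for house 3.
Clue 1 places the person with the hickory tree in house 4.
Clue 4 places the person with the poplar tree in house 3.
From clue 4, the folk fan must be in house 4.
So house 2 gets cedar for tree.
House 1's music genre must be jazz (nothing else left).
House 2's music genre must be country (nothing else left).
House 1 tree: only beech fits.
So: house 1 = green/harp/beech/jazz, house 2 = pink/guitar/cedar/country, house 3 = white/saxophone/poplar/blues, house 4 = blue/oboe/hickory/folk.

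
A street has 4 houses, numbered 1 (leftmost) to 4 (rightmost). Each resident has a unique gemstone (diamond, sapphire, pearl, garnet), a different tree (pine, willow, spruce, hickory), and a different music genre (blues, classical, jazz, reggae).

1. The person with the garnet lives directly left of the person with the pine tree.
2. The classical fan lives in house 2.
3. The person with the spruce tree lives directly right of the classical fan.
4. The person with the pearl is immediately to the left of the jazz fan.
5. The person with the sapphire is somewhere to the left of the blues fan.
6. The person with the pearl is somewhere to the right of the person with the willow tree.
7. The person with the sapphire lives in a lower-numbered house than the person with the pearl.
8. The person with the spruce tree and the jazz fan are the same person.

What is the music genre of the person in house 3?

The classical fan is in house 2 (clue 2).
Clue 3: the person with the spruce tree is in house 3.
Clue 8: the jazz fan is in house 3.
So house 4 gets diamond for gemstone.
So house 1 gets reggae for music genre.
House 4's music genre must be blues (nothing else left).
The person with the pearl is in house 2 (clue 4).
By clue 6, the person with the willow tree is in house 1.
Clue 7 places the person with the sapphire in house 1.
House 3 gemstone: only garnet fits.
By clue 1, the person with the pine tree is in house 4.
The only tree still possible for house 2 is hickory.
So: house 1 = sapphire/willow/reggae, house 2 = pearl/hickory/classical, house 3 = garnet/spruce/jazz, house 4 = diamond/pine/blues.

jazz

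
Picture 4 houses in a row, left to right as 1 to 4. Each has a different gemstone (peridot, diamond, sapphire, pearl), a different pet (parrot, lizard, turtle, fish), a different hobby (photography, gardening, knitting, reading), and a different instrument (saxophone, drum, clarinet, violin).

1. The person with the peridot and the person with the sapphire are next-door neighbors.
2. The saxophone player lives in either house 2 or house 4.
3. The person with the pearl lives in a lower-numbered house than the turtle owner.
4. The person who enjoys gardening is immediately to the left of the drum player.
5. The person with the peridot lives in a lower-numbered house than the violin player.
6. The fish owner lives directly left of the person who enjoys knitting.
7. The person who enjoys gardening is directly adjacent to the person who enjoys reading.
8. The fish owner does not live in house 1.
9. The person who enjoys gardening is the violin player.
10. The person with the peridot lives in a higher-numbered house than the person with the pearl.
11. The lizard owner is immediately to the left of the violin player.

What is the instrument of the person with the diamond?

House 1 instrument: only clarinet fits.
Clue 5 places the person with the peridot in house 2.
From clue 5, the violin player must be in house 3.
Clue 9 places the person who enjoys gardening in house 3.
Clue 10: the person with the pearl is in house 1.
The lizard owner is in house 2 (clue 11).
That leaves parrot as the pet for house 1.
That leaves fish as the pet for house 3.
The only pet still possible for house 4 is turtle.
So house 4 gets knitting for hobby.
The only instrument still possible for house 2 is saxophone.
So house 4 gets drum for instrument.
From clue 1, the person with the sapphire must be in house 3.
The person who enjoys reading is in house 2 (clue 7).
So house 4 gets diamond for gemstone.
The only hobby still possible for house 1 is photography.
So: house 1 = pearl/parrot/photography/clarinet, house 2 = peridot/lizard/reading/saxophone, house 3 = sapphire/fish/gardening/violin, house 4 = diamond/turtle/knitting/drum.

drum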